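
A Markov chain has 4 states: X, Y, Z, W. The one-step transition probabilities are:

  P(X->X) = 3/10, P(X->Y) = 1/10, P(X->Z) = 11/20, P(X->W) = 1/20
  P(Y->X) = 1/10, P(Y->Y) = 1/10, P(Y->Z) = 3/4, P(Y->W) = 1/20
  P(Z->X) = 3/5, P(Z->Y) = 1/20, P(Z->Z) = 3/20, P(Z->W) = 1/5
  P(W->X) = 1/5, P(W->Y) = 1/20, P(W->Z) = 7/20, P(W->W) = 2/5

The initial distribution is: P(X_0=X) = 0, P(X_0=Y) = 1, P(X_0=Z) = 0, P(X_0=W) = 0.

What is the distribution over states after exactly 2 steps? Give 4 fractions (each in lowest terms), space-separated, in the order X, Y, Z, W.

Answer: 1/2 3/50 13/50 9/50

Derivation:
Propagating the distribution step by step (d_{t+1} = d_t * P):
d_0 = (X=0, Y=1, Z=0, W=0)
  d_1[X] = 0*3/10 + 1*1/10 + 0*3/5 + 0*1/5 = 1/10
  d_1[Y] = 0*1/10 + 1*1/10 + 0*1/20 + 0*1/20 = 1/10
  d_1[Z] = 0*11/20 + 1*3/4 + 0*3/20 + 0*7/20 = 3/4
  d_1[W] = 0*1/20 + 1*1/20 + 0*1/5 + 0*2/5 = 1/20
d_1 = (X=1/10, Y=1/10, Z=3/4, W=1/20)
  d_2[X] = 1/10*3/10 + 1/10*1/10 + 3/4*3/5 + 1/20*1/5 = 1/2
  d_2[Y] = 1/10*1/10 + 1/10*1/10 + 3/4*1/20 + 1/20*1/20 = 3/50
  d_2[Z] = 1/10*11/20 + 1/10*3/4 + 3/4*3/20 + 1/20*7/20 = 13/50
  d_2[W] = 1/10*1/20 + 1/10*1/20 + 3/4*1/5 + 1/20*2/5 = 9/50
d_2 = (X=1/2, Y=3/50, Z=13/50, W=9/50)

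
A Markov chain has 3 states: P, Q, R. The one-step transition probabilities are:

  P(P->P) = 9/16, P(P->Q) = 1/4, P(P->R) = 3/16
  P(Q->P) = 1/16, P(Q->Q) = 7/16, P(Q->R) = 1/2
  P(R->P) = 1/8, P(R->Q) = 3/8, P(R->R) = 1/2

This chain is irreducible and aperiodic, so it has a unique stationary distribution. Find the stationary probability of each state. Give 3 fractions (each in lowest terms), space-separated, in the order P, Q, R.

The stationary distribution satisfies pi = pi * P, i.e.:
  pi_P = 9/16*pi_P + 1/16*pi_Q + 1/8*pi_R
  pi_Q = 1/4*pi_P + 7/16*pi_Q + 3/8*pi_R
  pi_R = 3/16*pi_P + 1/2*pi_Q + 1/2*pi_R
with normalization: pi_P + pi_Q + pi_R = 1.

Using the first 2 balance equations plus normalization, the linear system A*pi = b is:
  [-7/16, 1/16, 1/8] . pi = 0
  [1/4, -9/16, 3/8] . pi = 0
  [1, 1, 1] . pi = 1

Solving yields:
  pi_P = 24/133
  pi_Q = 50/133
  pi_R = 59/133

Verification (pi * P):
  24/133*9/16 + 50/133*1/16 + 59/133*1/8 = 24/133 = pi_P  (ok)
  24/133*1/4 + 50/133*7/16 + 59/133*3/8 = 50/133 = pi_Q  (ok)
  24/133*3/16 + 50/133*1/2 + 59/133*1/2 = 59/133 = pi_R  (ok)

Answer: 24/133 50/133 59/133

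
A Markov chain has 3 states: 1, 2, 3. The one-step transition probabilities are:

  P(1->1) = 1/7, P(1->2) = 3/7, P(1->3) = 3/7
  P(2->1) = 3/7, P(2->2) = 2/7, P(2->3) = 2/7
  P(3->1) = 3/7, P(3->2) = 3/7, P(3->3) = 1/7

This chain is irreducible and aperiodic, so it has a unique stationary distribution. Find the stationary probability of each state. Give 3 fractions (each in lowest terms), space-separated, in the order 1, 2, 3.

Answer: 1/3 3/8 7/24

Derivation:
The stationary distribution satisfies pi = pi * P, i.e.:
  pi_1 = 1/7*pi_1 + 3/7*pi_2 + 3/7*pi_3
  pi_2 = 3/7*pi_1 + 2/7*pi_2 + 3/7*pi_3
  pi_3 = 3/7*pi_1 + 2/7*pi_2 + 1/7*pi_3
with normalization: pi_1 + pi_2 + pi_3 = 1.

Using the first 2 balance equations plus normalization, the linear system A*pi = b is:
  [-6/7, 3/7, 3/7] . pi = 0
  [3/7, -5/7, 3/7] . pi = 0
  [1, 1, 1] . pi = 1

Solving yields:
  pi_1 = 1/3
  pi_2 = 3/8
  pi_3 = 7/24

Verification (pi * P):
  1/3*1/7 + 3/8*3/7 + 7/24*3/7 = 1/3 = pi_1  (ok)
  1/3*3/7 + 3/8*2/7 + 7/24*3/7 = 3/8 = pi_2  (ok)
  1/3*3/7 + 3/8*2/7 + 7/24*1/7 = 7/24 = pi_3  (ok)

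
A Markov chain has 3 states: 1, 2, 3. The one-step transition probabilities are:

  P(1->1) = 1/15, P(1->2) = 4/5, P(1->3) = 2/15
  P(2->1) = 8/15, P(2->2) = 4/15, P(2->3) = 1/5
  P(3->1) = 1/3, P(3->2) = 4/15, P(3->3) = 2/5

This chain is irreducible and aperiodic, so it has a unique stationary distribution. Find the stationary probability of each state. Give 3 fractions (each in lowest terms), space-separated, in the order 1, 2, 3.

Answer: 1/3 4/9 2/9

Derivation:
The stationary distribution satisfies pi = pi * P, i.e.:
  pi_1 = 1/15*pi_1 + 8/15*pi_2 + 1/3*pi_3
  pi_2 = 4/5*pi_1 + 4/15*pi_2 + 4/15*pi_3
  pi_3 = 2/15*pi_1 + 1/5*pi_2 + 2/5*pi_3
with normalization: pi_1 + pi_2 + pi_3 = 1.

Using the first 2 balance equations plus normalization, the linear system A*pi = b is:
  [-14/15, 8/15, 1/3] . pi = 0
  [4/5, -11/15, 4/15] . pi = 0
  [1, 1, 1] . pi = 1

Solving yields:
  pi_1 = 1/3
  pi_2 = 4/9
  pi_3 = 2/9

Verification (pi * P):
  1/3*1/15 + 4/9*8/15 + 2/9*1/3 = 1/3 = pi_1  (ok)
  1/3*4/5 + 4/9*4/15 + 2/9*4/15 = 4/9 = pi_2  (ok)
  1/3*2/15 + 4/9*1/5 + 2/9*2/5 = 2/9 = pi_3  (ok)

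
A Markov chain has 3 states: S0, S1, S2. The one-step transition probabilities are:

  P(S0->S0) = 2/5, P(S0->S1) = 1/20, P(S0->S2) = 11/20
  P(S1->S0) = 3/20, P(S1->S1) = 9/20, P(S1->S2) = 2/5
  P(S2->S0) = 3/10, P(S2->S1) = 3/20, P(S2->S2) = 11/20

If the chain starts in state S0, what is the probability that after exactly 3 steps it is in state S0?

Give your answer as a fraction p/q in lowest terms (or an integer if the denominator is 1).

Answer: 629/2000

Derivation:
Computing P^3 by repeated multiplication:
P^1 =
  S0: [2/5, 1/20, 11/20]
  S1: [3/20, 9/20, 2/5]
  S2: [3/10, 3/20, 11/20]
P^2 =
  S0: [133/400, 1/8, 217/400]
  S1: [99/400, 27/100, 193/400]
  S2: [123/400, 33/200, 211/400]
P^3 =
  S0: [629/2000, 617/4000, 17/32]
  S1: [1137/4000, 33/160, 1019/2000]
  S2: [153/500, 27/160, 2101/4000]

(P^3)[S0 -> S0] = 629/2000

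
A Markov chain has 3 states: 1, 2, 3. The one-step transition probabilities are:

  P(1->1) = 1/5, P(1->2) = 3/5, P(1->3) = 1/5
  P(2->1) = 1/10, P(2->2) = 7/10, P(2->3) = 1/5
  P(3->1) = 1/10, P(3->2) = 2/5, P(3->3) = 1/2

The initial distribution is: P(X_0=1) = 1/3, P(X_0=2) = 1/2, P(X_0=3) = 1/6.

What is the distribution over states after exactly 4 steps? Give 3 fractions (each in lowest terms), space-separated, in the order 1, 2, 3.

Propagating the distribution step by step (d_{t+1} = d_t * P):
d_0 = (1=1/3, 2=1/2, 3=1/6)
  d_1[1] = 1/3*1/5 + 1/2*1/10 + 1/6*1/10 = 2/15
  d_1[2] = 1/3*3/5 + 1/2*7/10 + 1/6*2/5 = 37/60
  d_1[3] = 1/3*1/5 + 1/2*1/5 + 1/6*1/2 = 1/4
d_1 = (1=2/15, 2=37/60, 3=1/4)
  d_2[1] = 2/15*1/5 + 37/60*1/10 + 1/4*1/10 = 17/150
  d_2[2] = 2/15*3/5 + 37/60*7/10 + 1/4*2/5 = 367/600
  d_2[3] = 2/15*1/5 + 37/60*1/5 + 1/4*1/2 = 11/40
d_2 = (1=17/150, 2=367/600, 3=11/40)
  d_3[1] = 17/150*1/5 + 367/600*1/10 + 11/40*1/10 = 167/1500
  d_3[2] = 17/150*3/5 + 367/600*7/10 + 11/40*2/5 = 3637/6000
  d_3[3] = 17/150*1/5 + 367/600*1/5 + 11/40*1/2 = 113/400
d_3 = (1=167/1500, 2=3637/6000, 3=113/400)
  d_4[1] = 167/1500*1/5 + 3637/6000*1/10 + 113/400*1/10 = 1667/15000
  d_4[2] = 167/1500*3/5 + 3637/6000*7/10 + 113/400*2/5 = 36247/60000
  d_4[3] = 167/1500*1/5 + 3637/6000*1/5 + 113/400*1/2 = 1139/4000
d_4 = (1=1667/15000, 2=36247/60000, 3=1139/4000)

Answer: 1667/15000 36247/60000 1139/4000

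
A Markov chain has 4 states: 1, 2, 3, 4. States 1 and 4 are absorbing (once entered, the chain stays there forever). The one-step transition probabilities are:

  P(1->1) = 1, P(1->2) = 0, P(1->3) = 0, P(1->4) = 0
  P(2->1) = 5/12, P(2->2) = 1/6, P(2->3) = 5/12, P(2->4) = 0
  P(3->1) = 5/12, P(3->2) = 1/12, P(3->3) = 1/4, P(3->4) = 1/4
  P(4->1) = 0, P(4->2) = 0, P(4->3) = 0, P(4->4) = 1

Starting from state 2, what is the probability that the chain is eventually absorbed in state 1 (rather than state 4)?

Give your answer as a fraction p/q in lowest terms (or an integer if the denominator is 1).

Let a_i = P(absorbed in 1 | start in state i).
Boundary conditions: a_1 = 1, a_4 = 0.
For each transient state i, a_i = sum_j P(i->j) * a_j:
  a_2 = 5/12*a_1 + 1/6*a_2 + 5/12*a_3 + 0*a_4
  a_3 = 5/12*a_1 + 1/12*a_2 + 1/4*a_3 + 1/4*a_4

Substituting a_1 = 1 and a_4 = 0, rearrange to (I - Q) a = r where r[i] = P(i -> 1):
  [5/6, -5/12] . (a_2, a_3) = 5/12
  [-1/12, 3/4] . (a_2, a_3) = 5/12

Solving yields:
  a_2 = 14/17
  a_3 = 11/17

Starting state is 2, so the absorption probability is a_2 = 14/17.

Answer: 14/17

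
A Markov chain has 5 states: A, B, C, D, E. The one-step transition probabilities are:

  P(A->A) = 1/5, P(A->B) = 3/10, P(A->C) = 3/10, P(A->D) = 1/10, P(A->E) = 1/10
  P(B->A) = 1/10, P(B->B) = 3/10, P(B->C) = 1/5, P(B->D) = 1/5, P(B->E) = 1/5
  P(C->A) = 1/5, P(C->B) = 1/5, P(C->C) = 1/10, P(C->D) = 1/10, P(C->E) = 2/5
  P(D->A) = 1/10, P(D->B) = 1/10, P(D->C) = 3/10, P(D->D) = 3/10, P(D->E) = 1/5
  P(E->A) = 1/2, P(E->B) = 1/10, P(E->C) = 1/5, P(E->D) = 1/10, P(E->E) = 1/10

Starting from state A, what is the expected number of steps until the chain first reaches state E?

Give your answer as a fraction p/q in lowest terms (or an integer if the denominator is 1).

Let h_i = expected steps to first reach E from state i.
Boundary: h_E = 0.
First-step equations for the other states:
  h_A = 1 + 1/5*h_A + 3/10*h_B + 3/10*h_C + 1/10*h_D + 1/10*h_E
  h_B = 1 + 1/10*h_A + 3/10*h_B + 1/5*h_C + 1/5*h_D + 1/5*h_E
  h_C = 1 + 1/5*h_A + 1/5*h_B + 1/10*h_C + 1/10*h_D + 2/5*h_E
  h_D = 1 + 1/10*h_A + 1/10*h_B + 3/10*h_C + 3/10*h_D + 1/5*h_E

Substituting h_E = 0 and rearranging gives the linear system (I - Q) h = 1:
  [4/5, -3/10, -3/10, -1/10] . (h_A, h_B, h_C, h_D) = 1
  [-1/10, 7/10, -1/5, -1/5] . (h_A, h_B, h_C, h_D) = 1
  [-1/5, -1/5, 9/10, -1/10] . (h_A, h_B, h_C, h_D) = 1
  [-1/10, -1/10, -3/10, 7/10] . (h_A, h_B, h_C, h_D) = 1

Solving yields:
  h_A = 244/51
  h_B = 223/51
  h_C = 739/204
  h_D = 875/204

Starting state is A, so the expected hitting time is h_A = 244/51.

Answer: 244/51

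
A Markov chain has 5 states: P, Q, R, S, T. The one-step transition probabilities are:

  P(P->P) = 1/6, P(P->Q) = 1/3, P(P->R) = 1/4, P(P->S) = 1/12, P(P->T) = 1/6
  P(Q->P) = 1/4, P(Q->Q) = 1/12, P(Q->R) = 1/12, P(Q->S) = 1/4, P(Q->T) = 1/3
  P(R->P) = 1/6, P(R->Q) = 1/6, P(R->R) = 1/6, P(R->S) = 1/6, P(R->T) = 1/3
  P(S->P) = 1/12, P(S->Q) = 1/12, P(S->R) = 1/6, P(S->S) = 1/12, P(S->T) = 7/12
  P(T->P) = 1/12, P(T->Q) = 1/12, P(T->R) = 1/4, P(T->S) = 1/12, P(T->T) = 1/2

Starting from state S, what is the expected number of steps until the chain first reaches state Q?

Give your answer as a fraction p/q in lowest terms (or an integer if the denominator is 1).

Answer: 1741/224

Derivation:
Let h_i = expected steps to first reach Q from state i.
Boundary: h_Q = 0.
First-step equations for the other states:
  h_P = 1 + 1/6*h_P + 1/3*h_Q + 1/4*h_R + 1/12*h_S + 1/6*h_T
  h_R = 1 + 1/6*h_P + 1/6*h_Q + 1/6*h_R + 1/6*h_S + 1/3*h_T
  h_S = 1 + 1/12*h_P + 1/12*h_Q + 1/6*h_R + 1/12*h_S + 7/12*h_T
  h_T = 1 + 1/12*h_P + 1/12*h_Q + 1/4*h_R + 1/12*h_S + 1/2*h_T

Substituting h_Q = 0 and rearranging gives the linear system (I - Q) h = 1:
  [5/6, -1/4, -1/12, -1/6] . (h_P, h_R, h_S, h_T) = 1
  [-1/6, 5/6, -1/6, -1/3] . (h_P, h_R, h_S, h_T) = 1
  [-1/12, -1/6, 11/12, -7/12] . (h_P, h_R, h_S, h_T) = 1
  [-1/12, -1/4, -1/12, 1/2] . (h_P, h_R, h_S, h_T) = 1

Solving yields:
  h_P = 157/28
  h_R = 1559/224
  h_S = 1741/224
  h_T = 1727/224

Starting state is S, so the expected hitting time is h_S = 1741/224.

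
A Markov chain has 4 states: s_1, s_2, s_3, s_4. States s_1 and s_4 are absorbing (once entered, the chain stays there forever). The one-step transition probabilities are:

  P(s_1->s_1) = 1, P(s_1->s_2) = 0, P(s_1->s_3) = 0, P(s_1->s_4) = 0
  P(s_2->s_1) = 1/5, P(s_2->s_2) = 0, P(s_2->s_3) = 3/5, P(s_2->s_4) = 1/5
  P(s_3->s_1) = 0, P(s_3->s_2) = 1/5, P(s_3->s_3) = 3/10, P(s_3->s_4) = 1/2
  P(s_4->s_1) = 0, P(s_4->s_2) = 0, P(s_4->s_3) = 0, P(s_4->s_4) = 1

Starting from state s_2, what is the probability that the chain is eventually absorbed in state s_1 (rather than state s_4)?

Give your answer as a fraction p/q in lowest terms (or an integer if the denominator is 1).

Answer: 7/29

Derivation:
Let a_i = P(absorbed in s_1 | start in state i).
Boundary conditions: a_s_1 = 1, a_s_4 = 0.
For each transient state i, a_i = sum_j P(i->j) * a_j:
  a_s_2 = 1/5*a_s_1 + 0*a_s_2 + 3/5*a_s_3 + 1/5*a_s_4
  a_s_3 = 0*a_s_1 + 1/5*a_s_2 + 3/10*a_s_3 + 1/2*a_s_4

Substituting a_s_1 = 1 and a_s_4 = 0, rearrange to (I - Q) a = r where r[i] = P(i -> s_1):
  [1, -3/5] . (a_s_2, a_s_3) = 1/5
  [-1/5, 7/10] . (a_s_2, a_s_3) = 0

Solving yields:
  a_s_2 = 7/29
  a_s_3 = 2/29

Starting state is s_2, so the absorption probability is a_s_2 = 7/29.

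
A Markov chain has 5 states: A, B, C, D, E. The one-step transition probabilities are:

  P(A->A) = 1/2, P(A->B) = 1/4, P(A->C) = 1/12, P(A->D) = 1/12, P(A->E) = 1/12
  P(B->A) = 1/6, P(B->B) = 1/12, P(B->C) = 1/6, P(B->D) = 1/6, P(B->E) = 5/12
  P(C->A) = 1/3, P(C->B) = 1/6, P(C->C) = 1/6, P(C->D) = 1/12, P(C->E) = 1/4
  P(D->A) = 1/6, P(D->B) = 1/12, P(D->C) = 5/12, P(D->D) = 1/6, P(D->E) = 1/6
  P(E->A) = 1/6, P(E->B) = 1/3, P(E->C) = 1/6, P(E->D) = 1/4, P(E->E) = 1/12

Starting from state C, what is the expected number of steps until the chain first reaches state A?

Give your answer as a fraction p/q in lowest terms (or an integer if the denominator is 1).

Answer: 4008/965

Derivation:
Let h_i = expected steps to first reach A from state i.
Boundary: h_A = 0.
First-step equations for the other states:
  h_B = 1 + 1/6*h_A + 1/12*h_B + 1/6*h_C + 1/6*h_D + 5/12*h_E
  h_C = 1 + 1/3*h_A + 1/6*h_B + 1/6*h_C + 1/12*h_D + 1/4*h_E
  h_D = 1 + 1/6*h_A + 1/12*h_B + 5/12*h_C + 1/6*h_D + 1/6*h_E
  h_E = 1 + 1/6*h_A + 1/3*h_B + 1/6*h_C + 1/4*h_D + 1/12*h_E

Substituting h_A = 0 and rearranging gives the linear system (I - Q) h = 1:
  [11/12, -1/6, -1/6, -5/12] . (h_B, h_C, h_D, h_E) = 1
  [-1/6, 5/6, -1/12, -1/4] . (h_B, h_C, h_D, h_E) = 1
  [-1/12, -5/12, 5/6, -1/6] . (h_B, h_C, h_D, h_E) = 1
  [-1/3, -1/6, -1/4, 11/12] . (h_B, h_C, h_D, h_E) = 1

Solving yields:
  h_B = 4788/965
  h_C = 4008/965
  h_D = 4596/965
  h_E = 4776/965

Starting state is C, so the expected hitting time is h_C = 4008/965.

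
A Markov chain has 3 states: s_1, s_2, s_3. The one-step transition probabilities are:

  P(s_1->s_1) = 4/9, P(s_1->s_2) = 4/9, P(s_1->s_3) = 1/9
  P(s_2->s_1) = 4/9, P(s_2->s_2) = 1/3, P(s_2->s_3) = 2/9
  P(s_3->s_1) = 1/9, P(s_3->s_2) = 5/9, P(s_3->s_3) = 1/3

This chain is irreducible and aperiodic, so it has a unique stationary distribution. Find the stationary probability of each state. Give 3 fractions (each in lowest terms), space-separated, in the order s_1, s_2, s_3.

The stationary distribution satisfies pi = pi * P, i.e.:
  pi_s_1 = 4/9*pi_s_1 + 4/9*pi_s_2 + 1/9*pi_s_3
  pi_s_2 = 4/9*pi_s_1 + 1/3*pi_s_2 + 5/9*pi_s_3
  pi_s_3 = 1/9*pi_s_1 + 2/9*pi_s_2 + 1/3*pi_s_3
with normalization: pi_s_1 + pi_s_2 + pi_s_3 = 1.

Using the first 2 balance equations plus normalization, the linear system A*pi = b is:
  [-5/9, 4/9, 1/9] . pi = 0
  [4/9, -2/3, 5/9] . pi = 0
  [1, 1, 1] . pi = 1

Solving yields:
  pi_s_1 = 26/69
  pi_s_2 = 29/69
  pi_s_3 = 14/69

Verification (pi * P):
  26/69*4/9 + 29/69*4/9 + 14/69*1/9 = 26/69 = pi_s_1  (ok)
  26/69*4/9 + 29/69*1/3 + 14/69*5/9 = 29/69 = pi_s_2  (ok)
  26/69*1/9 + 29/69*2/9 + 14/69*1/3 = 14/69 = pi_s_3  (ok)

Answer: 26/69 29/69 14/69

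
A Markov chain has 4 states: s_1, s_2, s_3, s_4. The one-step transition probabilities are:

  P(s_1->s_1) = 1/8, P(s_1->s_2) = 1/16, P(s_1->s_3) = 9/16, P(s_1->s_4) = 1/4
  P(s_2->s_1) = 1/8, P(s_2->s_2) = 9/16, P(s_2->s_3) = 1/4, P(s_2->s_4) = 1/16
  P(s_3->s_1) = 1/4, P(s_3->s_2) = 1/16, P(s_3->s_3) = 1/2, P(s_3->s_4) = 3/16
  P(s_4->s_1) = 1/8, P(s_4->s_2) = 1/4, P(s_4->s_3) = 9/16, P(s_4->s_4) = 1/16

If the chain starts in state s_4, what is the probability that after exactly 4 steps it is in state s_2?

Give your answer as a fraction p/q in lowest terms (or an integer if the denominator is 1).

Computing P^4 by repeated multiplication:
P^1 =
  s_1: [1/8, 1/16, 9/16, 1/4]
  s_2: [1/8, 9/16, 1/4, 1/16]
  s_3: [1/4, 1/16, 1/2, 3/16]
  s_4: [1/8, 1/4, 9/16, 1/16]
P^2 =
  s_1: [25/128, 9/64, 65/128, 5/32]
  s_2: [5/32, 91/256, 95/256, 15/128]
  s_3: [3/16, 33/256, 131/256, 11/64]
  s_4: [25/128, 51/256, 115/256, 5/32]
P^3 =
  s_1: [193/1024, 83/512, 997/2048, 333/2048]
  s_2: [351/2048, 537/2048, 877/2048, 283/2048]
  s_3: [387/2048, 163/1024, 251/512, 331/2048]
  s_4: [371/2048, 49/256, 967/2048, 159/1024]
P^4 =
  s_1: [3045/16384, 5703/32768, 15775/32768, 325/2048]
  s_2: [2925/16384, 7193/32768, 7435/16384, 4855/32768]
  s_3: [763/4096, 5649/32768, 7899/16384, 5217/32768]
  s_4: [3015/16384, 3069/16384, 15505/32768, 5095/32768]

(P^4)[s_4 -> s_2] = 3069/16384

Answer: 3069/16384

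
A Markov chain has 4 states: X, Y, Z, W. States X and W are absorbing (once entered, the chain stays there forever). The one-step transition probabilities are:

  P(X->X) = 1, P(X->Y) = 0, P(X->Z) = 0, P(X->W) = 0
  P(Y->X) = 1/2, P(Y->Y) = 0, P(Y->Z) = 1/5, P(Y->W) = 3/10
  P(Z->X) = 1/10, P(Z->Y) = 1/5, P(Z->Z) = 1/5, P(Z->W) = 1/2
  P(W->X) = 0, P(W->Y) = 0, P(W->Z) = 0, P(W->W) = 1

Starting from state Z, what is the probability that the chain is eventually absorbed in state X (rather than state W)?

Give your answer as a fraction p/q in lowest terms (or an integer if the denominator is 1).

Let a_i = P(absorbed in X | start in state i).
Boundary conditions: a_X = 1, a_W = 0.
For each transient state i, a_i = sum_j P(i->j) * a_j:
  a_Y = 1/2*a_X + 0*a_Y + 1/5*a_Z + 3/10*a_W
  a_Z = 1/10*a_X + 1/5*a_Y + 1/5*a_Z + 1/2*a_W

Substituting a_X = 1 and a_W = 0, rearrange to (I - Q) a = r where r[i] = P(i -> X):
  [1, -1/5] . (a_Y, a_Z) = 1/2
  [-1/5, 4/5] . (a_Y, a_Z) = 1/10

Solving yields:
  a_Y = 21/38
  a_Z = 5/19

Starting state is Z, so the absorption probability is a_Z = 5/19.

Answer: 5/19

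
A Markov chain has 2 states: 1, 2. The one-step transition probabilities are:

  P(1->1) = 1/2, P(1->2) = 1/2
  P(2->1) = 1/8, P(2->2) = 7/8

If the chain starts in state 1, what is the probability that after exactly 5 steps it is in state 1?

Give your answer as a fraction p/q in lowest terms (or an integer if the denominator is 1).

Computing P^5 by repeated multiplication:
P^1 =
  1: [1/2, 1/2]
  2: [1/8, 7/8]
P^2 =
  1: [5/16, 11/16]
  2: [11/64, 53/64]
P^3 =
  1: [31/128, 97/128]
  2: [97/512, 415/512]
P^4 =
  1: [221/1024, 803/1024]
  2: [803/4096, 3293/4096]
P^5 =
  1: [1687/8192, 6505/8192]
  2: [6505/32768, 26263/32768]

(P^5)[1 -> 1] = 1687/8192

Answer: 1687/8192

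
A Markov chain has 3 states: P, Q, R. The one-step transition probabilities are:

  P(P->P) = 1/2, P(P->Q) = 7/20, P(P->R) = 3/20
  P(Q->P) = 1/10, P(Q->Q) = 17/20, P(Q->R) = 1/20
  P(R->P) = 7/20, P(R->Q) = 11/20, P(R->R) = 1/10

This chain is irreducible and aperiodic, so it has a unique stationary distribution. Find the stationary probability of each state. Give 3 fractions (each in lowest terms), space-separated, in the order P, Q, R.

The stationary distribution satisfies pi = pi * P, i.e.:
  pi_P = 1/2*pi_P + 1/10*pi_Q + 7/20*pi_R
  pi_Q = 7/20*pi_P + 17/20*pi_Q + 11/20*pi_R
  pi_R = 3/20*pi_P + 1/20*pi_Q + 1/10*pi_R
with normalization: pi_P + pi_Q + pi_R = 1.

Using the first 2 balance equations plus normalization, the linear system A*pi = b is:
  [-1/2, 1/10, 7/20] . pi = 0
  [7/20, -3/20, 11/20] . pi = 0
  [1, 1, 1] . pi = 1

Solving yields:
  pi_P = 43/218
  pi_Q = 159/218
  pi_R = 8/109

Verification (pi * P):
  43/218*1/2 + 159/218*1/10 + 8/109*7/20 = 43/218 = pi_P  (ok)
  43/218*7/20 + 159/218*17/20 + 8/109*11/20 = 159/218 = pi_Q  (ok)
  43/218*3/20 + 159/218*1/20 + 8/109*1/10 = 8/109 = pi_R  (ok)

Answer: 43/218 159/218 8/109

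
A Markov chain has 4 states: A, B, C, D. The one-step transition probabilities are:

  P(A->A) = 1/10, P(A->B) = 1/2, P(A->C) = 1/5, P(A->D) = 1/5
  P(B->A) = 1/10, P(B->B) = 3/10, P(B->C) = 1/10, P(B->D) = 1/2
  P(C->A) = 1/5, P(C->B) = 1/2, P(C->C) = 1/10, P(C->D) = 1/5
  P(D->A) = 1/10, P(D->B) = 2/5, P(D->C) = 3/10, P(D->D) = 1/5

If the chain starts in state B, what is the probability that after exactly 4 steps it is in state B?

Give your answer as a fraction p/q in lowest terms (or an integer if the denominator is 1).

Answer: 3897/10000

Derivation:
Computing P^4 by repeated multiplication:
P^1 =
  A: [1/10, 1/2, 1/5, 1/5]
  B: [1/10, 3/10, 1/10, 1/2]
  C: [1/5, 1/2, 1/10, 1/5]
  D: [1/10, 2/5, 3/10, 1/5]
P^2 =
  A: [3/25, 19/50, 3/20, 7/20]
  B: [11/100, 39/100, 21/100, 29/100]
  C: [11/100, 19/50, 4/25, 7/20]
  D: [13/100, 2/5, 3/20, 8/25]
P^3 =
  A: [23/200, 389/1000, 91/500, 157/500]
  B: [121/1000, 393/1000, 169/1000, 317/1000]
  C: [29/250, 389/1000, 181/1000, 157/500]
  D: [23/200, 97/250, 177/1000, 8/25]
P^4 =
  A: [591/5000, 977/2500, 1743/10000, 3167/10000]
  B: [1169/10000, 3897/10000, 351/2000, 3179/10000]
  C: [1181/10000, 977/2500, 109/625, 3167/10000]
  D: [1177/10000, 244/625, 351/2000, 791/2500]

(P^4)[B -> B] = 3897/10000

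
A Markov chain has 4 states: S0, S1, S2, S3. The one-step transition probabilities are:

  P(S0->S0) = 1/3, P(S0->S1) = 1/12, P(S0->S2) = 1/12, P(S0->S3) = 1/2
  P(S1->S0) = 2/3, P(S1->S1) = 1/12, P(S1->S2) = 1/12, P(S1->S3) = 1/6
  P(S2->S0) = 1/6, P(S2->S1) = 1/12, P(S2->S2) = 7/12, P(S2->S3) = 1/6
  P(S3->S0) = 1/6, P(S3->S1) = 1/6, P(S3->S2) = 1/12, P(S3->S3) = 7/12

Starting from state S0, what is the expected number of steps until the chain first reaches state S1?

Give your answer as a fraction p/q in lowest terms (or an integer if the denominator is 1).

Answer: 396/49

Derivation:
Let h_i = expected steps to first reach S1 from state i.
Boundary: h_S1 = 0.
First-step equations for the other states:
  h_S0 = 1 + 1/3*h_S0 + 1/12*h_S1 + 1/12*h_S2 + 1/2*h_S3
  h_S2 = 1 + 1/6*h_S0 + 1/12*h_S1 + 7/12*h_S2 + 1/6*h_S3
  h_S3 = 1 + 1/6*h_S0 + 1/6*h_S1 + 1/12*h_S2 + 7/12*h_S3

Substituting h_S1 = 0 and rearranging gives the linear system (I - Q) h = 1:
  [2/3, -1/12, -1/2] . (h_S0, h_S2, h_S3) = 1
  [-1/6, 5/12, -1/6] . (h_S0, h_S2, h_S3) = 1
  [-1/6, -1/12, 5/12] . (h_S0, h_S2, h_S3) = 1

Solving yields:
  h_S0 = 396/49
  h_S2 = 60/7
  h_S3 = 360/49

Starting state is S0, so the expected hitting time is h_S0 = 396/49.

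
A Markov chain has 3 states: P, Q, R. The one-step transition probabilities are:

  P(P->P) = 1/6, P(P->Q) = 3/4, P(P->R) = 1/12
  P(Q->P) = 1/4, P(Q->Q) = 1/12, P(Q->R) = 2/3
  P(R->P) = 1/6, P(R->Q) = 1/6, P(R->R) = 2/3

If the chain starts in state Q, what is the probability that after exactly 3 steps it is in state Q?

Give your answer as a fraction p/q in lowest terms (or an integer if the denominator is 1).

Answer: 419/1728

Derivation:
Computing P^3 by repeated multiplication:
P^1 =
  P: [1/6, 3/4, 1/12]
  Q: [1/4, 1/12, 2/3]
  R: [1/6, 1/6, 2/3]
P^2 =
  P: [11/48, 29/144, 41/72]
  Q: [25/144, 11/36, 25/48]
  R: [13/72, 1/4, 41/72]
P^3 =
  P: [317/1728, 245/864, 307/576]
  Q: [83/432, 419/1728, 977/1728]
  R: [3/16, 217/864, 485/864]

(P^3)[Q -> Q] = 419/1728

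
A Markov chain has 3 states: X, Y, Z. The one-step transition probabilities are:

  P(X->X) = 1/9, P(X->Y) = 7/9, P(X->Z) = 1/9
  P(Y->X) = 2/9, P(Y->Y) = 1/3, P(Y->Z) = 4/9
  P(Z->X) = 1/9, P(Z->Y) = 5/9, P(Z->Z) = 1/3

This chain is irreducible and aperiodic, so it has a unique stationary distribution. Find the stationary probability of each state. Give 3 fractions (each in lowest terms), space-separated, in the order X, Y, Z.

The stationary distribution satisfies pi = pi * P, i.e.:
  pi_X = 1/9*pi_X + 2/9*pi_Y + 1/9*pi_Z
  pi_Y = 7/9*pi_X + 1/3*pi_Y + 5/9*pi_Z
  pi_Z = 1/9*pi_X + 4/9*pi_Y + 1/3*pi_Z
with normalization: pi_X + pi_Y + pi_Z = 1.

Using the first 2 balance equations plus normalization, the linear system A*pi = b is:
  [-8/9, 2/9, 1/9] . pi = 0
  [7/9, -2/3, 5/9] . pi = 0
  [1, 1, 1] . pi = 1

Solving yields:
  pi_X = 16/97
  pi_Y = 47/97
  pi_Z = 34/97

Verification (pi * P):
  16/97*1/9 + 47/97*2/9 + 34/97*1/9 = 16/97 = pi_X  (ok)
  16/97*7/9 + 47/97*1/3 + 34/97*5/9 = 47/97 = pi_Y  (ok)
  16/97*1/9 + 47/97*4/9 + 34/97*1/3 = 34/97 = pi_Z  (ok)

Answer: 16/97 47/97 34/97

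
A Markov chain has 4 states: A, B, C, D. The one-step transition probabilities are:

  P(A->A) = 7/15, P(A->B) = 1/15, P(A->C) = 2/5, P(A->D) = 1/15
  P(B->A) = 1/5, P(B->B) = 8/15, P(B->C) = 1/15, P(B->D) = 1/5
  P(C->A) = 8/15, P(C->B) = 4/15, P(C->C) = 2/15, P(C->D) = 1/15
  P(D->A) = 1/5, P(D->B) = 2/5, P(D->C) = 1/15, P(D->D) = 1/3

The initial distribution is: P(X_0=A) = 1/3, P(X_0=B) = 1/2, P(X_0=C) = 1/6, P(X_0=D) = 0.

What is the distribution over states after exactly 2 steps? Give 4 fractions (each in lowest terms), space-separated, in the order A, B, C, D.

Answer: 479/1350 137/450 131/675 11/75

Derivation:
Propagating the distribution step by step (d_{t+1} = d_t * P):
d_0 = (A=1/3, B=1/2, C=1/6, D=0)
  d_1[A] = 1/3*7/15 + 1/2*1/5 + 1/6*8/15 + 0*1/5 = 31/90
  d_1[B] = 1/3*1/15 + 1/2*8/15 + 1/6*4/15 + 0*2/5 = 1/3
  d_1[C] = 1/3*2/5 + 1/2*1/15 + 1/6*2/15 + 0*1/15 = 17/90
  d_1[D] = 1/3*1/15 + 1/2*1/5 + 1/6*1/15 + 0*1/3 = 2/15
d_1 = (A=31/90, B=1/3, C=17/90, D=2/15)
  d_2[A] = 31/90*7/15 + 1/3*1/5 + 17/90*8/15 + 2/15*1/5 = 479/1350
  d_2[B] = 31/90*1/15 + 1/3*8/15 + 17/90*4/15 + 2/15*2/5 = 137/450
  d_2[C] = 31/90*2/5 + 1/3*1/15 + 17/90*2/15 + 2/15*1/15 = 131/675
  d_2[D] = 31/90*1/15 + 1/3*1/5 + 17/90*1/15 + 2/15*1/3 = 11/75
d_2 = (A=479/1350, B=137/450, C=131/675, D=11/75)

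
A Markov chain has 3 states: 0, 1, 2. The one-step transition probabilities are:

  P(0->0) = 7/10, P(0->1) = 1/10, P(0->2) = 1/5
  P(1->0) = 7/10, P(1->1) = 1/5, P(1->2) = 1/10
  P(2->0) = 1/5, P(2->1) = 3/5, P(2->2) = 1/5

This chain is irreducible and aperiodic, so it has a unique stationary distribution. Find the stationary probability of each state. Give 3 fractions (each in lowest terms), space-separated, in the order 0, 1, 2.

Answer: 58/95 4/19 17/95

Derivation:
The stationary distribution satisfies pi = pi * P, i.e.:
  pi_0 = 7/10*pi_0 + 7/10*pi_1 + 1/5*pi_2
  pi_1 = 1/10*pi_0 + 1/5*pi_1 + 3/5*pi_2
  pi_2 = 1/5*pi_0 + 1/10*pi_1 + 1/5*pi_2
with normalization: pi_0 + pi_1 + pi_2 = 1.

Using the first 2 balance equations plus normalization, the linear system A*pi = b is:
  [-3/10, 7/10, 1/5] . pi = 0
  [1/10, -4/5, 3/5] . pi = 0
  [1, 1, 1] . pi = 1

Solving yields:
  pi_0 = 58/95
  pi_1 = 4/19
  pi_2 = 17/95

Verification (pi * P):
  58/95*7/10 + 4/19*7/10 + 17/95*1/5 = 58/95 = pi_0  (ok)
  58/95*1/10 + 4/19*1/5 + 17/95*3/5 = 4/19 = pi_1  (ok)
  58/95*1/5 + 4/19*1/10 + 17/95*1/5 = 17/95 = pi_2  (ok)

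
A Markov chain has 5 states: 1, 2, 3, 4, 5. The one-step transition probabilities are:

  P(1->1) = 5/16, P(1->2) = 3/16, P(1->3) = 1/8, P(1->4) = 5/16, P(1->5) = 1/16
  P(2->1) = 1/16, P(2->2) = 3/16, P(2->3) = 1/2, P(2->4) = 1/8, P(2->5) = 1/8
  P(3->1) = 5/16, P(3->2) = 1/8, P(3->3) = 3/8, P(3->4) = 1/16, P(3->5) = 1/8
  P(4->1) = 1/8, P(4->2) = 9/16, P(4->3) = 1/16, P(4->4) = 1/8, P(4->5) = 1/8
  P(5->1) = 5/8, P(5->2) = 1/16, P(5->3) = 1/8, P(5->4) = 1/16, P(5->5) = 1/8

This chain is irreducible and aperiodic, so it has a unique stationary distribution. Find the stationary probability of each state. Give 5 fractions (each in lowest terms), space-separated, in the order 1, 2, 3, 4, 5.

Answer: 16562/62641 363/1693 16365/62641 9488/62641 6795/62641

Derivation:
The stationary distribution satisfies pi = pi * P, i.e.:
  pi_1 = 5/16*pi_1 + 1/16*pi_2 + 5/16*pi_3 + 1/8*pi_4 + 5/8*pi_5
  pi_2 = 3/16*pi_1 + 3/16*pi_2 + 1/8*pi_3 + 9/16*pi_4 + 1/16*pi_5
  pi_3 = 1/8*pi_1 + 1/2*pi_2 + 3/8*pi_3 + 1/16*pi_4 + 1/8*pi_5
  pi_4 = 5/16*pi_1 + 1/8*pi_2 + 1/16*pi_3 + 1/8*pi_4 + 1/16*pi_5
  pi_5 = 1/16*pi_1 + 1/8*pi_2 + 1/8*pi_3 + 1/8*pi_4 + 1/8*pi_5
with normalization: pi_1 + pi_2 + pi_3 + pi_4 + pi_5 = 1.

Using the first 4 balance equations plus normalization, the linear system A*pi = b is:
  [-11/16, 1/16, 5/16, 1/8, 5/8] . pi = 0
  [3/16, -13/16, 1/8, 9/16, 1/16] . pi = 0
  [1/8, 1/2, -5/8, 1/16, 1/8] . pi = 0
  [5/16, 1/8, 1/16, -7/8, 1/16] . pi = 0
  [1, 1, 1, 1, 1] . pi = 1

Solving yields:
  pi_1 = 16562/62641
  pi_2 = 363/1693
  pi_3 = 16365/62641
  pi_4 = 9488/62641
  pi_5 = 6795/62641

Verification (pi * P):
  16562/62641*5/16 + 363/1693*1/16 + 16365/62641*5/16 + 9488/62641*1/8 + 6795/62641*5/8 = 16562/62641 = pi_1  (ok)
  16562/62641*3/16 + 363/1693*3/16 + 16365/62641*1/8 + 9488/62641*9/16 + 6795/62641*1/16 = 363/1693 = pi_2  (ok)
  16562/62641*1/8 + 363/1693*1/2 + 16365/62641*3/8 + 9488/62641*1/16 + 6795/62641*1/8 = 16365/62641 = pi_3  (ok)
  16562/62641*5/16 + 363/1693*1/8 + 16365/62641*1/16 + 9488/62641*1/8 + 6795/62641*1/16 = 9488/62641 = pi_4  (ok)
  16562/62641*1/16 + 363/1693*1/8 + 16365/62641*1/8 + 9488/62641*1/8 + 6795/62641*1/8 = 6795/62641 = pi_5  (ok)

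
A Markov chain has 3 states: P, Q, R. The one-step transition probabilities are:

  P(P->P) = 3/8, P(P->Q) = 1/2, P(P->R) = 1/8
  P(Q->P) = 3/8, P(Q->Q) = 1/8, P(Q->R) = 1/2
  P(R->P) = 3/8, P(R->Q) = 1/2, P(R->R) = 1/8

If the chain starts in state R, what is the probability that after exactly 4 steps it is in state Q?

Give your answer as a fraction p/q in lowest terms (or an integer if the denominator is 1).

Computing P^4 by repeated multiplication:
P^1 =
  P: [3/8, 1/2, 1/8]
  Q: [3/8, 1/8, 1/2]
  R: [3/8, 1/2, 1/8]
P^2 =
  P: [3/8, 5/16, 5/16]
  Q: [3/8, 29/64, 11/64]
  R: [3/8, 5/16, 5/16]
P^3 =
  P: [3/8, 49/128, 31/128]
  Q: [3/8, 169/512, 151/512]
  R: [3/8, 49/128, 31/128]
P^4 =
  P: [3/8, 365/1024, 275/1024]
  Q: [3/8, 1541/4096, 1019/4096]
  R: [3/8, 365/1024, 275/1024]

(P^4)[R -> Q] = 365/1024

Answer: 365/1024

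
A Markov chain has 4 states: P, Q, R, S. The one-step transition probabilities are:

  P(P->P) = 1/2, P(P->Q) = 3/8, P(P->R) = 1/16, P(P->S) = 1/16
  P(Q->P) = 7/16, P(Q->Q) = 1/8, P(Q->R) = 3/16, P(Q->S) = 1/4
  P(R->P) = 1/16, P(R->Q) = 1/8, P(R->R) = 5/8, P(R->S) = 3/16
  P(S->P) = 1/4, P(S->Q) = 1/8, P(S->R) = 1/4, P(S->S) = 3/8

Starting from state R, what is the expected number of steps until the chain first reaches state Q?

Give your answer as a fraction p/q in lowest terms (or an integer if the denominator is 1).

Let h_i = expected steps to first reach Q from state i.
Boundary: h_Q = 0.
First-step equations for the other states:
  h_P = 1 + 1/2*h_P + 3/8*h_Q + 1/16*h_R + 1/16*h_S
  h_R = 1 + 1/16*h_P + 1/8*h_Q + 5/8*h_R + 3/16*h_S
  h_S = 1 + 1/4*h_P + 1/8*h_Q + 1/4*h_R + 3/8*h_S

Substituting h_Q = 0 and rearranging gives the linear system (I - Q) h = 1:
  [1/2, -1/16, -1/16] . (h_P, h_R, h_S) = 1
  [-1/16, 3/8, -3/16] . (h_P, h_R, h_S) = 1
  [-1/4, -1/4, 5/8] . (h_P, h_R, h_S) = 1

Solving yields:
  h_P = 568/167
  h_R = 984/167
  h_S = 888/167

Starting state is R, so the expected hitting time is h_R = 984/167.

Answer: 984/167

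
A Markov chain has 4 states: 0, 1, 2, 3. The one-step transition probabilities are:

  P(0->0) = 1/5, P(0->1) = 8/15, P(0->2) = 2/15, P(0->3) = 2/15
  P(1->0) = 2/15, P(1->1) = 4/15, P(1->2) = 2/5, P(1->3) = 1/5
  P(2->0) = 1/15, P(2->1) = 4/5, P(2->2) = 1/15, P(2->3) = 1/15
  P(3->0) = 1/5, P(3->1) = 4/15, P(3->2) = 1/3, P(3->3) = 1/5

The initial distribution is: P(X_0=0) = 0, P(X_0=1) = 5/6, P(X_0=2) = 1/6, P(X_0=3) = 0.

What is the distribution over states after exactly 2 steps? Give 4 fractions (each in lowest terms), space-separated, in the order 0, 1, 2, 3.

Answer: 88/675 326/675 13/54 197/1350

Derivation:
Propagating the distribution step by step (d_{t+1} = d_t * P):
d_0 = (0=0, 1=5/6, 2=1/6, 3=0)
  d_1[0] = 0*1/5 + 5/6*2/15 + 1/6*1/15 + 0*1/5 = 11/90
  d_1[1] = 0*8/15 + 5/6*4/15 + 1/6*4/5 + 0*4/15 = 16/45
  d_1[2] = 0*2/15 + 5/6*2/5 + 1/6*1/15 + 0*1/3 = 31/90
  d_1[3] = 0*2/15 + 5/6*1/5 + 1/6*1/15 + 0*1/5 = 8/45
d_1 = (0=11/90, 1=16/45, 2=31/90, 3=8/45)
  d_2[0] = 11/90*1/5 + 16/45*2/15 + 31/90*1/15 + 8/45*1/5 = 88/675
  d_2[1] = 11/90*8/15 + 16/45*4/15 + 31/90*4/5 + 8/45*4/15 = 326/675
  d_2[2] = 11/90*2/15 + 16/45*2/5 + 31/90*1/15 + 8/45*1/3 = 13/54
  d_2[3] = 11/90*2/15 + 16/45*1/5 + 31/90*1/15 + 8/45*1/5 = 197/1350
d_2 = (0=88/675, 1=326/675, 2=13/54, 3=197/1350)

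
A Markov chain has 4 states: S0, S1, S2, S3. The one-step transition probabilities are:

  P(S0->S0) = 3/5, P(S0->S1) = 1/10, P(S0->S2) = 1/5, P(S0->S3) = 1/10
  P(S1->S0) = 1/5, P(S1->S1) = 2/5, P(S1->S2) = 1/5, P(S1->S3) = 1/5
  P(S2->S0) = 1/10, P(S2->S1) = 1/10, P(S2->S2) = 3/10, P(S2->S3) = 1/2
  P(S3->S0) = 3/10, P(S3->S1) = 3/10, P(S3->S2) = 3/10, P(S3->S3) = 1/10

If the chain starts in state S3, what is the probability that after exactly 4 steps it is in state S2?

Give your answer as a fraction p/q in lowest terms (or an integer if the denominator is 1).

Computing P^4 by repeated multiplication:
P^1 =
  S0: [3/5, 1/10, 1/5, 1/10]
  S1: [1/5, 2/5, 1/5, 1/5]
  S2: [1/10, 1/10, 3/10, 1/2]
  S3: [3/10, 3/10, 3/10, 1/10]
P^2 =
  S0: [43/100, 3/20, 23/100, 19/100]
  S1: [7/25, 13/50, 6/25, 11/50]
  S2: [13/50, 23/100, 7/25, 23/100]
  S3: [3/10, 21/100, 6/25, 1/4]
P^3 =
  S0: [46/125, 183/1000, 121/500, 207/1000]
  S1: [31/100, 111/500, 123/500, 111/500]
  S2: [299/1000, 43/200, 251/1000, 47/200]
  S3: [321/1000, 213/1000, 249/1000, 217/1000]
P^4 =
  S0: [3437/10000, 1963/10000, 2449/10000, 2151/10000]
  S1: [201/625, 211/1000, 617/2500, 1103/5000]
  S2: [159/500, 423/2000, 1243/5000, 2219/10000]
  S3: [813/2500, 2073/10000, 1233/5000, 2209/10000]

(P^4)[S3 -> S2] = 1233/5000

Answer: 1233/5000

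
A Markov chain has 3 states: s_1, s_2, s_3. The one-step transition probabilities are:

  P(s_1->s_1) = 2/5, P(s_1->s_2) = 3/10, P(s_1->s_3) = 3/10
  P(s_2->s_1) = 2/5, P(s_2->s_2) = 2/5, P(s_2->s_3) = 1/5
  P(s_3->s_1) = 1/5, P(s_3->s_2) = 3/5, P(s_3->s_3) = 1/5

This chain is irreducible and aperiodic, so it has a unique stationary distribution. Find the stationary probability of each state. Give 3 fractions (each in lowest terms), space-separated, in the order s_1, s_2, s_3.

Answer: 6/17 7/17 4/17

Derivation:
The stationary distribution satisfies pi = pi * P, i.e.:
  pi_s_1 = 2/5*pi_s_1 + 2/5*pi_s_2 + 1/5*pi_s_3
  pi_s_2 = 3/10*pi_s_1 + 2/5*pi_s_2 + 3/5*pi_s_3
  pi_s_3 = 3/10*pi_s_1 + 1/5*pi_s_2 + 1/5*pi_s_3
with normalization: pi_s_1 + pi_s_2 + pi_s_3 = 1.

Using the first 2 balance equations plus normalization, the linear system A*pi = b is:
  [-3/5, 2/5, 1/5] . pi = 0
  [3/10, -3/5, 3/5] . pi = 0
  [1, 1, 1] . pi = 1

Solving yields:
  pi_s_1 = 6/17
  pi_s_2 = 7/17
  pi_s_3 = 4/17

Verification (pi * P):
  6/17*2/5 + 7/17*2/5 + 4/17*1/5 = 6/17 = pi_s_1  (ok)
  6/17*3/10 + 7/17*2/5 + 4/17*3/5 = 7/17 = pi_s_2  (ok)
  6/17*3/10 + 7/17*1/5 + 4/17*1/5 = 4/17 = pi_s_3  (ok)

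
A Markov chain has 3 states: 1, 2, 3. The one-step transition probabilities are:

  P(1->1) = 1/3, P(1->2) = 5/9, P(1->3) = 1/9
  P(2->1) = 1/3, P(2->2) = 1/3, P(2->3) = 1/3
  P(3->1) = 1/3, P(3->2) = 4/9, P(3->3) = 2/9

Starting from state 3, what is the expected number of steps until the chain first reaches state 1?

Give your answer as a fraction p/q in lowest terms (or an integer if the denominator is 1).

Let h_i = expected steps to first reach 1 from state i.
Boundary: h_1 = 0.
First-step equations for the other states:
  h_2 = 1 + 1/3*h_1 + 1/3*h_2 + 1/3*h_3
  h_3 = 1 + 1/3*h_1 + 4/9*h_2 + 2/9*h_3

Substituting h_1 = 0 and rearranging gives the linear system (I - Q) h = 1:
  [2/3, -1/3] . (h_2, h_3) = 1
  [-4/9, 7/9] . (h_2, h_3) = 1

Solving yields:
  h_2 = 3
  h_3 = 3

Starting state is 3, so the expected hitting time is h_3 = 3.

Answer: 3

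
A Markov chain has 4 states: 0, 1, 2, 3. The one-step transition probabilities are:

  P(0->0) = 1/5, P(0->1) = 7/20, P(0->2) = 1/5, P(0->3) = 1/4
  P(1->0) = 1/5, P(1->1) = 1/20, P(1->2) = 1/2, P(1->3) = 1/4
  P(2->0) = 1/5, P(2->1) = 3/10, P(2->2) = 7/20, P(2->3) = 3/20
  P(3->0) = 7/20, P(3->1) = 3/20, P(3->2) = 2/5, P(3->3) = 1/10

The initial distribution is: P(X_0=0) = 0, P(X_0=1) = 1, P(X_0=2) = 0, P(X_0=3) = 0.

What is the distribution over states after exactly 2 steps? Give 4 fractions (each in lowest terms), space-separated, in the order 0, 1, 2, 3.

Propagating the distribution step by step (d_{t+1} = d_t * P):
d_0 = (0=0, 1=1, 2=0, 3=0)
  d_1[0] = 0*1/5 + 1*1/5 + 0*1/5 + 0*7/20 = 1/5
  d_1[1] = 0*7/20 + 1*1/20 + 0*3/10 + 0*3/20 = 1/20
  d_1[2] = 0*1/5 + 1*1/2 + 0*7/20 + 0*2/5 = 1/2
  d_1[3] = 0*1/4 + 1*1/4 + 0*3/20 + 0*1/10 = 1/4
d_1 = (0=1/5, 1=1/20, 2=1/2, 3=1/4)
  d_2[0] = 1/5*1/5 + 1/20*1/5 + 1/2*1/5 + 1/4*7/20 = 19/80
  d_2[1] = 1/5*7/20 + 1/20*1/20 + 1/2*3/10 + 1/4*3/20 = 13/50
  d_2[2] = 1/5*1/5 + 1/20*1/2 + 1/2*7/20 + 1/4*2/5 = 17/50
  d_2[3] = 1/5*1/4 + 1/20*1/4 + 1/2*3/20 + 1/4*1/10 = 13/80
d_2 = (0=19/80, 1=13/50, 2=17/50, 3=13/80)

Answer: 19/80 13/50 17/50 13/80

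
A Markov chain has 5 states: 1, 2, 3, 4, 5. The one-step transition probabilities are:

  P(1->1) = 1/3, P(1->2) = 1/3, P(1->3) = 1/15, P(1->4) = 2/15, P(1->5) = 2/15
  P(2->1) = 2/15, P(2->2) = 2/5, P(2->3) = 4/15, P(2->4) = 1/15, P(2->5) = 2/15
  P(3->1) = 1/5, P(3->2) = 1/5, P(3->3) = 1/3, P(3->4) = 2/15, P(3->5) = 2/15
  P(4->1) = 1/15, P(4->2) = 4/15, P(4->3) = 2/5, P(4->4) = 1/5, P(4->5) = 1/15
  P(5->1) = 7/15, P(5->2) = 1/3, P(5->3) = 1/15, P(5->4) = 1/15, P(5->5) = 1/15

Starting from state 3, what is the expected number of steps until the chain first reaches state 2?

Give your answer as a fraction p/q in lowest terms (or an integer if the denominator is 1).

Let h_i = expected steps to first reach 2 from state i.
Boundary: h_2 = 0.
First-step equations for the other states:
  h_1 = 1 + 1/3*h_1 + 1/3*h_2 + 1/15*h_3 + 2/15*h_4 + 2/15*h_5
  h_3 = 1 + 1/5*h_1 + 1/5*h_2 + 1/3*h_3 + 2/15*h_4 + 2/15*h_5
  h_4 = 1 + 1/15*h_1 + 4/15*h_2 + 2/5*h_3 + 1/5*h_4 + 1/15*h_5
  h_5 = 1 + 7/15*h_1 + 1/3*h_2 + 1/15*h_3 + 1/15*h_4 + 1/15*h_5

Substituting h_2 = 0 and rearranging gives the linear system (I - Q) h = 1:
  [2/3, -1/15, -2/15, -2/15] . (h_1, h_3, h_4, h_5) = 1
  [-1/5, 2/3, -2/15, -2/15] . (h_1, h_3, h_4, h_5) = 1
  [-1/15, -2/5, 4/5, -1/15] . (h_1, h_3, h_4, h_5) = 1
  [-7/15, -1/15, -1/15, 14/15] . (h_1, h_3, h_4, h_5) = 1

Solving yields:
  h_1 = 36795/11189
  h_3 = 43485/11189
  h_4 = 41835/11189
  h_5 = 36480/11189

Starting state is 3, so the expected hitting time is h_3 = 43485/11189.

Answer: 43485/11189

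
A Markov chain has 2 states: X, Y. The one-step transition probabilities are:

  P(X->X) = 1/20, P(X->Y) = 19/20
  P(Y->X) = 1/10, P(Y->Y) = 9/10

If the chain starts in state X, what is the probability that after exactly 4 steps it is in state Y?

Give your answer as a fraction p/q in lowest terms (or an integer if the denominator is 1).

Answer: 144761/160000

Derivation:
Computing P^4 by repeated multiplication:
P^1 =
  X: [1/20, 19/20]
  Y: [1/10, 9/10]
P^2 =
  X: [39/400, 361/400]
  Y: [19/200, 181/200]
P^3 =
  X: [761/8000, 7239/8000]
  Y: [381/4000, 3619/4000]
P^4 =
  X: [15239/160000, 144761/160000]
  Y: [7619/80000, 72381/80000]

(P^4)[X -> Y] = 144761/160000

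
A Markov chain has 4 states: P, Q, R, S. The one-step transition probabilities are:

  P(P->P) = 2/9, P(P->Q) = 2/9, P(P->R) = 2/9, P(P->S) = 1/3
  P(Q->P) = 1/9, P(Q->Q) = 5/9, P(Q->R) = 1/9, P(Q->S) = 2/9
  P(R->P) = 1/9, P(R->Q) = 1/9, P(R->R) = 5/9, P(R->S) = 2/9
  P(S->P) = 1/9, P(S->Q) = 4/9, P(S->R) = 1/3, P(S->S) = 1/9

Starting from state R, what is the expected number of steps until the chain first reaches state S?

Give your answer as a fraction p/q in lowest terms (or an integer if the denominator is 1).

Answer: 72/17

Derivation:
Let h_i = expected steps to first reach S from state i.
Boundary: h_S = 0.
First-step equations for the other states:
  h_P = 1 + 2/9*h_P + 2/9*h_Q + 2/9*h_R + 1/3*h_S
  h_Q = 1 + 1/9*h_P + 5/9*h_Q + 1/9*h_R + 2/9*h_S
  h_R = 1 + 1/9*h_P + 1/9*h_Q + 5/9*h_R + 2/9*h_S

Substituting h_S = 0 and rearranging gives the linear system (I - Q) h = 1:
  [7/9, -2/9, -2/9] . (h_P, h_Q, h_R) = 1
  [-1/9, 4/9, -1/9] . (h_P, h_Q, h_R) = 1
  [-1/9, -1/9, 4/9] . (h_P, h_Q, h_R) = 1

Solving yields:
  h_P = 63/17
  h_Q = 72/17
  h_R = 72/17

Starting state is R, so the expected hitting time is h_R = 72/17.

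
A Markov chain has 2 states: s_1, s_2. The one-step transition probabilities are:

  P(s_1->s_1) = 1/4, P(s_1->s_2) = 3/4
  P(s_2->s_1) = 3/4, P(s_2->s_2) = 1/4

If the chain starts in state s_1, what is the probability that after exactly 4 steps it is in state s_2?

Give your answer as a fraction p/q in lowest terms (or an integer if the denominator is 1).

Answer: 15/32

Derivation:
Computing P^4 by repeated multiplication:
P^1 =
  s_1: [1/4, 3/4]
  s_2: [3/4, 1/4]
P^2 =
  s_1: [5/8, 3/8]
  s_2: [3/8, 5/8]
P^3 =
  s_1: [7/16, 9/16]
  s_2: [9/16, 7/16]
P^4 =
  s_1: [17/32, 15/32]
  s_2: [15/32, 17/32]

(P^4)[s_1 -> s_2] = 15/32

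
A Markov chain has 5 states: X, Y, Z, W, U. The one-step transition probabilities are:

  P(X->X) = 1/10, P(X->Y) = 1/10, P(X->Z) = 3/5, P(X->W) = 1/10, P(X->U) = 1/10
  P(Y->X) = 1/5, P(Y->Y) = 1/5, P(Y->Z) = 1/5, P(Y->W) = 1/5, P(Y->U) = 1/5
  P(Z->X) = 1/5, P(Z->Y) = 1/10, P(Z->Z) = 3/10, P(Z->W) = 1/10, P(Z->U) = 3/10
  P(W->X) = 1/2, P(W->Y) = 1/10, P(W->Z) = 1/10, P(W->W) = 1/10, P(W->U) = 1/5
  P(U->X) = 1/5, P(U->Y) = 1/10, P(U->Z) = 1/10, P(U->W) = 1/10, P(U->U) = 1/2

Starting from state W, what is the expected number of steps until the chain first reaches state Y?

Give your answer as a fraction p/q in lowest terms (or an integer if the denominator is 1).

Answer: 10

Derivation:
Let h_i = expected steps to first reach Y from state i.
Boundary: h_Y = 0.
First-step equations for the other states:
  h_X = 1 + 1/10*h_X + 1/10*h_Y + 3/5*h_Z + 1/10*h_W + 1/10*h_U
  h_Z = 1 + 1/5*h_X + 1/10*h_Y + 3/10*h_Z + 1/10*h_W + 3/10*h_U
  h_W = 1 + 1/2*h_X + 1/10*h_Y + 1/10*h_Z + 1/10*h_W + 1/5*h_U
  h_U = 1 + 1/5*h_X + 1/10*h_Y + 1/10*h_Z + 1/10*h_W + 1/2*h_U

Substituting h_Y = 0 and rearranging gives the linear system (I - Q) h = 1:
  [9/10, -3/5, -1/10, -1/10] . (h_X, h_Z, h_W, h_U) = 1
  [-1/5, 7/10, -1/10, -3/10] . (h_X, h_Z, h_W, h_U) = 1
  [-1/2, -1/10, 9/10, -1/5] . (h_X, h_Z, h_W, h_U) = 1
  [-1/5, -1/10, -1/10, 1/2] . (h_X, h_Z, h_W, h_U) = 1

Solving yields:
  h_X = 10
  h_Z = 10
  h_W = 10
  h_U = 10

Starting state is W, so the expected hitting time is h_W = 10.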